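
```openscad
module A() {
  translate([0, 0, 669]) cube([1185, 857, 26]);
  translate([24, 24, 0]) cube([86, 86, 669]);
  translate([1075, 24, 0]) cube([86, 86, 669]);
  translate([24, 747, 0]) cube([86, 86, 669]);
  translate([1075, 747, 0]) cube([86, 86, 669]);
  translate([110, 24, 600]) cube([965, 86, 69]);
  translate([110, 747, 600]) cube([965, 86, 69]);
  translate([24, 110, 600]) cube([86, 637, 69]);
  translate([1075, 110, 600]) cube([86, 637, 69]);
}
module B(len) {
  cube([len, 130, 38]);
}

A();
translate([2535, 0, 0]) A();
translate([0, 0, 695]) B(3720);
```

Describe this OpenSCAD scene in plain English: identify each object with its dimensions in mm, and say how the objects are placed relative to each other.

A is a table with a 1185×857 mm rectangular top, 26 mm thick, top surface at z = 695 mm, supported by four 86×86 mm square legs, each inset 24 mm from the nearest pair of top edges, running from the floor. Four apron rails, 86 mm thick and 69 mm tall, run between adjacent legs with their top edges flush with the underside of the top and their outer faces flush with the legs' outer faces.

B is a rectangular beam 3720 mm long (x), 130 mm deep (y), 38 mm thick (z).

The beam spans the tops of two tables placed 1350 mm apart, resting at z = 695 mm.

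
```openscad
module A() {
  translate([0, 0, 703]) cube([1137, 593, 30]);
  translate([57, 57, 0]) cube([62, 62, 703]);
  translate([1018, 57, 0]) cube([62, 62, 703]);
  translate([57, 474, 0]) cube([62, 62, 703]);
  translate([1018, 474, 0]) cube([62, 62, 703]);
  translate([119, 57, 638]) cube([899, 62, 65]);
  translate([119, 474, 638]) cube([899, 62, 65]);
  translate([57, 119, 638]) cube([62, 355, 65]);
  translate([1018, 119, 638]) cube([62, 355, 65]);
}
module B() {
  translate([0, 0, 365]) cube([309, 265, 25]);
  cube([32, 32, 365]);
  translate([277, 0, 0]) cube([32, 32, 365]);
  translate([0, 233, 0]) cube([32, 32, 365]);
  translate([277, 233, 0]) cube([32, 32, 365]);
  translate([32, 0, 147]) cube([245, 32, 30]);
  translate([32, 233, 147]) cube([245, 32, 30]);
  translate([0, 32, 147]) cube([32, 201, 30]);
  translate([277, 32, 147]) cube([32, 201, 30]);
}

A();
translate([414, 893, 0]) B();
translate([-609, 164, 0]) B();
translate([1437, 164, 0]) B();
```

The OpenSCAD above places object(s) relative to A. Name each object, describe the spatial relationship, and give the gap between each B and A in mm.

Each stool's nearest face is 300 mm from the table's bounding box.

A is a table. B is a stool. Three stools sit around the table at the +y, −x, +x sides. The gap between each stool and the table is 300 mm.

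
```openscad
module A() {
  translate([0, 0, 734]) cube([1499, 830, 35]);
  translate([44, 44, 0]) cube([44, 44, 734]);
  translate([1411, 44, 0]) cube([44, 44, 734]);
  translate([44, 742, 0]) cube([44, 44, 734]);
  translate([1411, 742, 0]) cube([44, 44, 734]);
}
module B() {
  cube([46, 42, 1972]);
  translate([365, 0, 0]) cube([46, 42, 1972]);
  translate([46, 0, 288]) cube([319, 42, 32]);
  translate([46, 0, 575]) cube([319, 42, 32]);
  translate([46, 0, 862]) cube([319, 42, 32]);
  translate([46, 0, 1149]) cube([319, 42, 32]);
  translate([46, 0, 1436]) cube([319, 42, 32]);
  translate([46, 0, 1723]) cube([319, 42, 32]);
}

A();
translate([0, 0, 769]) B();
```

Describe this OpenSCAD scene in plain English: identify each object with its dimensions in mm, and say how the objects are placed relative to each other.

A is a rectangular dining table. The top is 1499×830×35 mm with its upper surface at z = 769 mm. It stands on four 44×44 mm square legs, each inset 44 mm from the nearest pair of top edges, running from the floor to the underside of the top.

B is a straight ladder. Two 46×42 mm vertical rails, 1972 mm tall, stand 411 mm apart (outside-to-outside) with their front faces coplanar on the −y side. 6 rungs, each 42 mm deep and 32 mm tall, span between the inner faces of the rails, front faces flush with the rails. The lowest rung's underside is at z = 288 mm and rungs are spaced 287 mm apart (underside to underside).

The ladder is on top of the table.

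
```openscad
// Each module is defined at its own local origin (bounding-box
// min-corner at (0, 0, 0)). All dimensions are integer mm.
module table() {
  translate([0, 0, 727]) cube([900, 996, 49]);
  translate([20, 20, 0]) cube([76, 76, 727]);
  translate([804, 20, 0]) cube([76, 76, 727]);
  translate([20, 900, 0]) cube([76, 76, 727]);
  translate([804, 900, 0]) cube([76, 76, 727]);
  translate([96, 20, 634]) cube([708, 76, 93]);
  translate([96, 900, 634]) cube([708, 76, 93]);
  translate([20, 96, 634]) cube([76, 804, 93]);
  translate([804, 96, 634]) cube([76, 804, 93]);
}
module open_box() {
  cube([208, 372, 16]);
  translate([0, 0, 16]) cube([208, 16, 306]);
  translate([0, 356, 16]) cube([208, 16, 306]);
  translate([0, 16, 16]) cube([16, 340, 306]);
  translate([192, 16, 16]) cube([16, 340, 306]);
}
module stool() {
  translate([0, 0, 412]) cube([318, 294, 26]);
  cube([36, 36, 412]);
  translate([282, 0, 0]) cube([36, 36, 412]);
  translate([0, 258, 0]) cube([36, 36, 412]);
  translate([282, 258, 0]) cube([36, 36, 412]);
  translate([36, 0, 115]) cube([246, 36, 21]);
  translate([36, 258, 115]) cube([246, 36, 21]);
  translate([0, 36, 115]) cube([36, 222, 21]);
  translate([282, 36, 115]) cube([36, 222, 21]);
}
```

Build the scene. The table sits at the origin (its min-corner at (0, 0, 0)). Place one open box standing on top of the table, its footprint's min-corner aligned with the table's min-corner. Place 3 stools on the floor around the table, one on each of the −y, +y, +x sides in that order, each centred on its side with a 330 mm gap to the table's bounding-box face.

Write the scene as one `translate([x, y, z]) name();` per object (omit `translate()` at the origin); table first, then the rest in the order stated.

table();
translate([0, 0, 776]) open_box();
translate([291, -624, 0]) stool();
translate([291, 1326, 0]) stool();
translate([1230, 351, 0]) stool();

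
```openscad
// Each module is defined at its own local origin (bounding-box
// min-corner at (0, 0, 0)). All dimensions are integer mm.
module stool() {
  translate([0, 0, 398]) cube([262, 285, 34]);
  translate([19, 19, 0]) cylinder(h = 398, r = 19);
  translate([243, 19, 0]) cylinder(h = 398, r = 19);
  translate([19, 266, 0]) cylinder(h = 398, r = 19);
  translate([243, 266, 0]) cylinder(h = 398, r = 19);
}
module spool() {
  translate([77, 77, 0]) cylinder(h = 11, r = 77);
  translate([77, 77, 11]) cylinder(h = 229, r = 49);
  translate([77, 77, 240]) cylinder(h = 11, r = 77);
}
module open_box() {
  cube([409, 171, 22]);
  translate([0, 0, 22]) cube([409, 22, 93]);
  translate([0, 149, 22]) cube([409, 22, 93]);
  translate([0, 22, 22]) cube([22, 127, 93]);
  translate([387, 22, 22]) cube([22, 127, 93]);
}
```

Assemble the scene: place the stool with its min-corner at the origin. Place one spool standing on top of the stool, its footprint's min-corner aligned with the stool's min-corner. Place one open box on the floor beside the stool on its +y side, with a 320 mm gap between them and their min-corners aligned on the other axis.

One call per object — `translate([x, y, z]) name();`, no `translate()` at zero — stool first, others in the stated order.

stool();
translate([0, 0, 432]) spool();
translate([0, 605, 0]) open_box();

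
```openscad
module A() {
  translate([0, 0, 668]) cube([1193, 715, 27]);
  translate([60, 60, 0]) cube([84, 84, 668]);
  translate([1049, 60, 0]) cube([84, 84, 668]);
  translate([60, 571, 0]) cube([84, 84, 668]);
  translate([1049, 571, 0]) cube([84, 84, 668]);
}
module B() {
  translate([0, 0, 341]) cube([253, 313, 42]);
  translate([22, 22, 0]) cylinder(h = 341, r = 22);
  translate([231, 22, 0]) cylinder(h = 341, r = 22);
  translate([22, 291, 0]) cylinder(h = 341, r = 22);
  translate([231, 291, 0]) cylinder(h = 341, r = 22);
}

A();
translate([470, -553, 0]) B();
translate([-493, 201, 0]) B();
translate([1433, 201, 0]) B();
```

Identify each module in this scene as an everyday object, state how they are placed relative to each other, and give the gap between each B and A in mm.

Each stool's nearest face is 240 mm from the table's bounding box.

A is a table. B is a stool. Three stools sit around the table at the −y, −x, +x sides. The gap between each stool and the table is 240 mm.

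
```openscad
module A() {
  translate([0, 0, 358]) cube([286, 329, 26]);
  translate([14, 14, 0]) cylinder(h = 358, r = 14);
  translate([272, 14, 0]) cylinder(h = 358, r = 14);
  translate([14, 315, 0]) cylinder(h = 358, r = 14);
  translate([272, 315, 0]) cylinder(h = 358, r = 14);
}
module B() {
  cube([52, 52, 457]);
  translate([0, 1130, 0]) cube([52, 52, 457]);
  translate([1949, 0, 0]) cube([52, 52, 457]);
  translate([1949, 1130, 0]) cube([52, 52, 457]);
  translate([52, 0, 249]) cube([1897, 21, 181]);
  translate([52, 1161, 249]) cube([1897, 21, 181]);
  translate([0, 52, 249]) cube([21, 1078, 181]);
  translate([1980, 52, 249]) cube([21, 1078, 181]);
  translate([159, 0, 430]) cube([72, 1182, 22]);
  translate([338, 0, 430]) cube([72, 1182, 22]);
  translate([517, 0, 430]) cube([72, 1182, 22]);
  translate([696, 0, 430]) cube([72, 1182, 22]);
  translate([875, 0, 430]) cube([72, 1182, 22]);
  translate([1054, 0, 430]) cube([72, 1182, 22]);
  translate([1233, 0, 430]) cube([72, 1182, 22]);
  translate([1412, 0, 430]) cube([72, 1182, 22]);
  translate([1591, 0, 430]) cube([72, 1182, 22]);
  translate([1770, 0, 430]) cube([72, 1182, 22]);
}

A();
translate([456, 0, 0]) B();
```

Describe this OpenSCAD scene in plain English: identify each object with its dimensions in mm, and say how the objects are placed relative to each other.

A is a four-legged stool. The seat is 286×329 mm, 26 mm thick, top at z = 384 mm. It stands on four round legs, each 28 mm in diameter, from z = 0 to the seat underside, each leg's axis is inset half a diameter from the nearest pair of seat edges (so the leg's bounding box is flush with the corner).

B is a bed frame 2001 mm long (x) by 1182 mm wide (y). Four 52×52 mm corner posts, 457 mm tall, at the corners of the footprint. Four rails of 21 mm thickness and 181 mm height run between adjacent posts with their undersides at z = 249 mm, their outer faces flush with the outside of the frame (the two x-running rails run between the posts' inner faces; the two y-running rails run between the posts' inner faces). 10 slats, each 72 mm wide (x) and 22 mm thick, lie across the top of the two x-running rails, running the full 1182 mm width of the frame in y; the slats are evenly spaced along x between the inner faces of the end posts with equal gaps (rounded down to the nearest mm) at the −x end and between each pair — any rounding remainder accumulates at the +x end.

The bed frame is on the floor beside the stool on its +x side.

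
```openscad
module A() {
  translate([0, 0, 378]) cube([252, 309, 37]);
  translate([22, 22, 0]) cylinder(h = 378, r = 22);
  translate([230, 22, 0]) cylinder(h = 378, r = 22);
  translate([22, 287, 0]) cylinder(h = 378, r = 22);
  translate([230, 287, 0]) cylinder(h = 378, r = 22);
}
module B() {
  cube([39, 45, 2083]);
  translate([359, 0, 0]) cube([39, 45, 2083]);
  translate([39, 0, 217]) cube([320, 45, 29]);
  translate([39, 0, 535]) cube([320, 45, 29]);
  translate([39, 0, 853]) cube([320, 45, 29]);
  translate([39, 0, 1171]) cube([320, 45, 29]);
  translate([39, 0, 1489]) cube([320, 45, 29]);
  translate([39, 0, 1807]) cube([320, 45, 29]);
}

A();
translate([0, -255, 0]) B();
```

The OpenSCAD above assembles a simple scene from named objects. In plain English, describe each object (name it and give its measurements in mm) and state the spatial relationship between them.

A is a simple wooden stool: a rectangular seat 252 mm (x) by 309 mm (y), 37 mm thick, top face at z = 415 mm, on four round legs, each 44 mm in diameter. The legs rest on z = 0, each leg's axis is inset half a diameter from the nearest pair of seat edges (so the leg's bounding box is flush with the corner).

B is a wooden ladder with two side rails of 39×45 mm section and 2083 mm height, set 398 mm apart overall. Between them run 6 rectangular rungs (45 mm deep, 29 mm thick), front faces flush with the rails' −y face. The bottom of the first rung is 217 mm above the floor and each subsequent rung is 318 mm higher than the one below.

The ladder is on the floor beside the stool on its −y side.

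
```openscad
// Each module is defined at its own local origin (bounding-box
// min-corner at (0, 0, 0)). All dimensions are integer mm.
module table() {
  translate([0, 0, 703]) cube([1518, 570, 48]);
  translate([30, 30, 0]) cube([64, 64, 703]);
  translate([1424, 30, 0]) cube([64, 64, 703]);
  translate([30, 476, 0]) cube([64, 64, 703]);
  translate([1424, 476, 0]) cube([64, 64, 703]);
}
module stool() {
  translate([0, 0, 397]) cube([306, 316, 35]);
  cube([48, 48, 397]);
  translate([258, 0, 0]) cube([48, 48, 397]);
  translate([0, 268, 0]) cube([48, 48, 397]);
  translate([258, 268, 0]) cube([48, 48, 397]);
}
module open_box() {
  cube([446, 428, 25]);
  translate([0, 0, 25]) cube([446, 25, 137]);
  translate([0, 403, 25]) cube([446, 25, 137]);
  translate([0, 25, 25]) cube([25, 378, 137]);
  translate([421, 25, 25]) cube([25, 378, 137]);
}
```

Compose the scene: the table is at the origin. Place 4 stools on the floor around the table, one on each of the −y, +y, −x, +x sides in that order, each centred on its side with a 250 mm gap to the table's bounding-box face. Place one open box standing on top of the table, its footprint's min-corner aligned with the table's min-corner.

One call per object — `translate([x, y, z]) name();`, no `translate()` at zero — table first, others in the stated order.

table();
translate([606, -566, 0]) stool();
translate([606, 820, 0]) stool();
translate([-556, 127, 0]) stool();
translate([1768, 127, 0]) stool();
translate([0, 0, 751]) open_box();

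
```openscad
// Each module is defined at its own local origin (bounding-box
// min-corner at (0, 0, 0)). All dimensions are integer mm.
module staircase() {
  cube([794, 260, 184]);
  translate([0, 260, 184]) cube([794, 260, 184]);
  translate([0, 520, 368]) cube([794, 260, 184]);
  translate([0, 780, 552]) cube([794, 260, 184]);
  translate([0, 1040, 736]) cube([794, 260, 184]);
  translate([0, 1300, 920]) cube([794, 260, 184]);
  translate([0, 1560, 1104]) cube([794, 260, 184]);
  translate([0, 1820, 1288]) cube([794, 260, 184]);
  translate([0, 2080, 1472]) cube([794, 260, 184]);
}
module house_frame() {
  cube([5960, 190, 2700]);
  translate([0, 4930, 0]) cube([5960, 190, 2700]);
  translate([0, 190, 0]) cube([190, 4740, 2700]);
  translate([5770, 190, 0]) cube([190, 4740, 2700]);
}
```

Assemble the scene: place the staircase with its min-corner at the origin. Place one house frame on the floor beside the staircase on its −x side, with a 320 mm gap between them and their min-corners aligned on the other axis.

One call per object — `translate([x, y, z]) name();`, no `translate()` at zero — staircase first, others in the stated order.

staircase();
translate([-6280, 0, 0]) house_frame();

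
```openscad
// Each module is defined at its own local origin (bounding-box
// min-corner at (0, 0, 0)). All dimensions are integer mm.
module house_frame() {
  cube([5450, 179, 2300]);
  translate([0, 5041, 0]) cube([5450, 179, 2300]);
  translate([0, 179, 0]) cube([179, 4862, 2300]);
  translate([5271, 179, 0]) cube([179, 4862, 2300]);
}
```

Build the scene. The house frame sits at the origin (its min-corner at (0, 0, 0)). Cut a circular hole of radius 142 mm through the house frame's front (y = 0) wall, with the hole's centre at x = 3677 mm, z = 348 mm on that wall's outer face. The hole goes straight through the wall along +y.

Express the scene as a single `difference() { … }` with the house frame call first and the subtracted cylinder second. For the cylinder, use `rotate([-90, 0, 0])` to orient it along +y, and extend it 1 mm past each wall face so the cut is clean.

difference() {
  house_frame();
  translate([3677, -1, 348]) rotate([-90, 0, 0]) cylinder(h = 181, r = 142);
}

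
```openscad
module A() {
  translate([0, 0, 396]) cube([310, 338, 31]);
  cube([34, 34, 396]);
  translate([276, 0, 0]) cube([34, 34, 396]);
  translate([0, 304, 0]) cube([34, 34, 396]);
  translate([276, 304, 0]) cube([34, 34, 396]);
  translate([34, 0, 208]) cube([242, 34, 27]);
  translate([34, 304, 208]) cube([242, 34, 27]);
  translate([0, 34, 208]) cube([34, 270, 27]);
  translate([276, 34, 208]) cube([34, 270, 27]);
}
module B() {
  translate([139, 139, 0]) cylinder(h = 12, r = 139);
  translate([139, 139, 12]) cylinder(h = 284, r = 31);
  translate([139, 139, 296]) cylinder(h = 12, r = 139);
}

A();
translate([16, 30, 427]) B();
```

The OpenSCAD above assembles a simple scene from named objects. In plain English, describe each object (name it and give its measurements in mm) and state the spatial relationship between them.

A is a four-legged stool. The seat is a 310×338×31 mm slab whose top surface is at z = 427 mm; four square legs, each 34×34 mm in cross-section, run from the floor (z = 0) to the underside of the seat, each flush with a corner of the seat. Four stretchers, 34 mm wide and 27 mm tall, connect adjacent legs with their undersides at z = 208 mm, each running between the inner faces of the legs it joins and aligned with the legs' outer faces on the other axis.

B is a spool: two coaxial disc flanges of radius 139 mm and thickness 12 mm, joined by a core cylinder of radius 31 mm and height 284 mm. The lower flange rests on z = 0 and the three cylinders share a vertical axis.

The spool is on top of the stool, centred.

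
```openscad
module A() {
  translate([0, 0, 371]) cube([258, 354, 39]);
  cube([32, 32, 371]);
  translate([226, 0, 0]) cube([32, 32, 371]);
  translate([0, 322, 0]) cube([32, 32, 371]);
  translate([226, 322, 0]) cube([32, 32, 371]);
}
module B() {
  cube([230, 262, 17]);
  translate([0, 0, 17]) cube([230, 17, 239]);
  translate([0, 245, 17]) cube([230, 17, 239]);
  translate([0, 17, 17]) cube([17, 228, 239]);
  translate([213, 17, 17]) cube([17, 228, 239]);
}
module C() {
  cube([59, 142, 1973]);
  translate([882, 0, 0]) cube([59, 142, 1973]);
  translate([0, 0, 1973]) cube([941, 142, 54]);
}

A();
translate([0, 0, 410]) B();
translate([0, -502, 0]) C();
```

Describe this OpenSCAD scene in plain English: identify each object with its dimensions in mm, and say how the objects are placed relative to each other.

A is a simple wooden stool: a rectangular seat 258 mm (x) by 354 mm (y), 39 mm thick, top face at z = 410 mm, on four square legs, each 32×32 mm in cross-section. The legs rest on z = 0, each flush with a corner of the seat.

B is an open storage box with external size 230×262×256 mm and wall thickness 17 mm (the base is also 17 mm thick). The base covers the whole footprint; the four walls stand on the base, with the y-facing walls full-width and the x-facing walls fitting between their inner faces.

C is a rectangular door frame: two vertical jambs of 59×142 mm section, 1973 mm tall, with a clear opening 823 mm wide between their inner faces. A header 54 mm tall and 142 mm deep lies on top of the jambs and spans the full outside width.

The open box is on top of the stool. The door frame is on the floor beside the stool on its −y side.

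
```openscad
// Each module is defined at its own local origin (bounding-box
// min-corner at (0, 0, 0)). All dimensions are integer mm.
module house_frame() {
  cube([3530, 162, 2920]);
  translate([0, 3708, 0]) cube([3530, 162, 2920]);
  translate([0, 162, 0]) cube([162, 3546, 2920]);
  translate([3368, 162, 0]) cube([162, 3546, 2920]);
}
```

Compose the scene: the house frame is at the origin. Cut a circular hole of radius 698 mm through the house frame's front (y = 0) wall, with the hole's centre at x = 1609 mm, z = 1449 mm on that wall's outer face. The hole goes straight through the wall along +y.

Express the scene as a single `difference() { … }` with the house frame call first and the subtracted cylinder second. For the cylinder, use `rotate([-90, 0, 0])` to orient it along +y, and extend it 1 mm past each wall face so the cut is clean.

difference() {
  house_frame();
  translate([1609, -1, 1449]) rotate([-90, 0, 0]) cylinder(h = 164, r = 698);
}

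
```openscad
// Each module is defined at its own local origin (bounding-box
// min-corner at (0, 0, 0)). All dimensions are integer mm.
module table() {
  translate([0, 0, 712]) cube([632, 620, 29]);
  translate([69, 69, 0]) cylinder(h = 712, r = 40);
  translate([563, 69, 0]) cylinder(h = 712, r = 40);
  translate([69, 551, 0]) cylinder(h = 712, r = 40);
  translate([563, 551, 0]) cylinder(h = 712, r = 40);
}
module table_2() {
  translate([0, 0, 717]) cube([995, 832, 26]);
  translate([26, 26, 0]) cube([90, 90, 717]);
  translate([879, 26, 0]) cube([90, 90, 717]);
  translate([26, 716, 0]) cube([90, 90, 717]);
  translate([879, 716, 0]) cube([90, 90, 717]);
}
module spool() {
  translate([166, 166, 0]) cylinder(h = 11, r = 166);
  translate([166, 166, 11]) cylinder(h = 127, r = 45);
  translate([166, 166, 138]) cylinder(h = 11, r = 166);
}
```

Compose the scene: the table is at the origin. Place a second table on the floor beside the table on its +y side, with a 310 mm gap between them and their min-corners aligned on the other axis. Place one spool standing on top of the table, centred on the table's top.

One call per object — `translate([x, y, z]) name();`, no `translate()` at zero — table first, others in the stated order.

table();
translate([0, 930, 0]) table_2();
translate([150, 144, 741]) spool();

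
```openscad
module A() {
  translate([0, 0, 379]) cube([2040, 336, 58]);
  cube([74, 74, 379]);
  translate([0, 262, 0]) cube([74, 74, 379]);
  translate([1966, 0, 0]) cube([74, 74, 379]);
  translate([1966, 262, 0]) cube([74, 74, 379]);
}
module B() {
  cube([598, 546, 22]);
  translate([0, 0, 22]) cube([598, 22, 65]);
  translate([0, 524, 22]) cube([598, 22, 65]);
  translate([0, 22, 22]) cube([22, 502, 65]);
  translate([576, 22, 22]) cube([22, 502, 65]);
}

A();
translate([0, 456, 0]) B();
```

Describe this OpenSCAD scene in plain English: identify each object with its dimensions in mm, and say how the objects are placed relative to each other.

A is a long wooden bench with a 2040 mm (x) × 336 mm (y) seat, 58 mm thick, its top surface 437 mm above the floor. Four 74 mm square legs at the seat corners, flush with the edges, run from z = 0 to the seat underside.

B is an open-topped rectangular box: outside dimensions 598×546×87 mm, with a uniform wall and base thickness of 22 mm. The base is a full 598×546 slab on the floor; four walls sit on top of the base. The front and back walls (the −y and +y sides) span the full width; the two side walls fit between them.

The open box is on the floor beside the bench on its +y side.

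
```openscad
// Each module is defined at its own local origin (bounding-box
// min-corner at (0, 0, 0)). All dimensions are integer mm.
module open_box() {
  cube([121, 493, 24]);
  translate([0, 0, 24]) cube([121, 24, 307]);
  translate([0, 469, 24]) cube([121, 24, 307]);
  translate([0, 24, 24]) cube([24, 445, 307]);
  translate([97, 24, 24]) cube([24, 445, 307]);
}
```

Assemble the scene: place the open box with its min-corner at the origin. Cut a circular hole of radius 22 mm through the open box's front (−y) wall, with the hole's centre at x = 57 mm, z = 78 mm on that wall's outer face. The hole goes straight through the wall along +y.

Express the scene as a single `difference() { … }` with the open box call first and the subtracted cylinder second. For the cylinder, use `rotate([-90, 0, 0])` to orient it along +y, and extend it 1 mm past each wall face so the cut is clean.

difference() {
  open_box();
  translate([57, -1, 78]) rotate([-90, 0, 0]) cylinder(h = 26, r = 22);
}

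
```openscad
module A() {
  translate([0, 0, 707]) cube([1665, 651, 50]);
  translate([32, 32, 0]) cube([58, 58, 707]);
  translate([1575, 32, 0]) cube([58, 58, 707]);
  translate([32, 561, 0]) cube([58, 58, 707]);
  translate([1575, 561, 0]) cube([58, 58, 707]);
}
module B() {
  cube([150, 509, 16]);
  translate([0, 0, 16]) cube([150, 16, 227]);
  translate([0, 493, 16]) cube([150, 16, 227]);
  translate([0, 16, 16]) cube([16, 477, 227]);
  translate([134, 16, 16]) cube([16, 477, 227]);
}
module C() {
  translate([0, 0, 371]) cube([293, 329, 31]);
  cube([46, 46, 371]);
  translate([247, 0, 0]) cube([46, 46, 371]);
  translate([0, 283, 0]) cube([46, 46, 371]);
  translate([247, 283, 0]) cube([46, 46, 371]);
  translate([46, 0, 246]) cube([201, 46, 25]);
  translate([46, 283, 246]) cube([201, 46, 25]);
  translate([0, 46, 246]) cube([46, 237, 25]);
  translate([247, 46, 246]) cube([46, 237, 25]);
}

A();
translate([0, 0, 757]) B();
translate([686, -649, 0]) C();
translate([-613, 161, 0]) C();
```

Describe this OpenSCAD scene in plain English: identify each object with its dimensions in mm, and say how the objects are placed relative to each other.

A is a rectangular dining table. The top is 1665×651×50 mm with its upper surface at z = 757 mm. It stands on four 58×58 mm square legs, each inset 32 mm from the nearest pair of top edges, running from the floor to the underside of the top.

B is an open storage box with external size 150×509×243 mm and wall thickness 16 mm (the base is also 16 mm thick). The base covers the whole footprint; the four walls stand on the base, with the y-facing walls full-width and the x-facing walls fitting between their inner faces.

C is a four-legged stool. The seat is a 293×329×31 mm slab whose top surface is at z = 402 mm; four square legs, each 46×46 mm in cross-section, run from the floor (z = 0) to the underside of the seat, each flush with a corner of the seat. Four stretchers, 46 mm wide and 25 mm tall, connect adjacent legs with their undersides at z = 246 mm, each running between the inner faces of the legs it joins and aligned with the legs' outer faces on the other axis.

The open box is on top of the table. Two stools sit around the table at the −y, −x sides.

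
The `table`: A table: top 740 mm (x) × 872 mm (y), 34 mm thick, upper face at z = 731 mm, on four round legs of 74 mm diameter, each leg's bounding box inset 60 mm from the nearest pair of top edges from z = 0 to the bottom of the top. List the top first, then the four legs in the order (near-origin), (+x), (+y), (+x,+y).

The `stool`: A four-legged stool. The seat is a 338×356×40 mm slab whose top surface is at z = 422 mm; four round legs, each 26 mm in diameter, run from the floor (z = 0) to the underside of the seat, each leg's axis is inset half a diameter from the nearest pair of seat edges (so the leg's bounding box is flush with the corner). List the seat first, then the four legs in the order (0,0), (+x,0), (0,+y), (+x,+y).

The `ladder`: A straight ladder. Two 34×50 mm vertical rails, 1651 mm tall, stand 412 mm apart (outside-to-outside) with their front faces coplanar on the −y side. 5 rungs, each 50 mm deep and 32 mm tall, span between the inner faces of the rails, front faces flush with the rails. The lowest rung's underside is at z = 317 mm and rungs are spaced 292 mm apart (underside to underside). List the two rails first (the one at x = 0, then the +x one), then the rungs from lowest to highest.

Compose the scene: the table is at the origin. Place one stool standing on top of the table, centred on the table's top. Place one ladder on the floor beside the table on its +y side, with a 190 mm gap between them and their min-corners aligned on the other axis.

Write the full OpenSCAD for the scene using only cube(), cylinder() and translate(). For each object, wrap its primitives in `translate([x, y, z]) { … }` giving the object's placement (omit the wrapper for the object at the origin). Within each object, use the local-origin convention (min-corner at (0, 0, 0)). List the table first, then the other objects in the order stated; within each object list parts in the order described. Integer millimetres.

translate([0, 0, 697]) cube([740, 872, 34]);
translate([97, 97, 0]) cylinder(h = 697, r = 37);
translate([643, 97, 0]) cylinder(h = 697, r = 37);
translate([97, 775, 0]) cylinder(h = 697, r = 37);
translate([643, 775, 0]) cylinder(h = 697, r = 37);
translate([201, 258, 731]) {
  translate([0, 0, 382]) cube([338, 356, 40]);
  translate([13, 13, 0]) cylinder(h = 382, r = 13);
  translate([325, 13, 0]) cylinder(h = 382, r = 13);
  translate([13, 343, 0]) cylinder(h = 382, r = 13);
  translate([325, 343, 0]) cylinder(h = 382, r = 13);
}
translate([0, 1062, 0]) {
  cube([34, 50, 1651]);
  translate([378, 0, 0]) cube([34, 50, 1651]);
  translate([34, 0, 317]) cube([344, 50, 32]);
  translate([34, 0, 609]) cube([344, 50, 32]);
  translate([34, 0, 901]) cube([344, 50, 32]);
  translate([34, 0, 1193]) cube([344, 50, 32]);
  translate([34, 0, 1485]) cube([344, 50, 32]);
}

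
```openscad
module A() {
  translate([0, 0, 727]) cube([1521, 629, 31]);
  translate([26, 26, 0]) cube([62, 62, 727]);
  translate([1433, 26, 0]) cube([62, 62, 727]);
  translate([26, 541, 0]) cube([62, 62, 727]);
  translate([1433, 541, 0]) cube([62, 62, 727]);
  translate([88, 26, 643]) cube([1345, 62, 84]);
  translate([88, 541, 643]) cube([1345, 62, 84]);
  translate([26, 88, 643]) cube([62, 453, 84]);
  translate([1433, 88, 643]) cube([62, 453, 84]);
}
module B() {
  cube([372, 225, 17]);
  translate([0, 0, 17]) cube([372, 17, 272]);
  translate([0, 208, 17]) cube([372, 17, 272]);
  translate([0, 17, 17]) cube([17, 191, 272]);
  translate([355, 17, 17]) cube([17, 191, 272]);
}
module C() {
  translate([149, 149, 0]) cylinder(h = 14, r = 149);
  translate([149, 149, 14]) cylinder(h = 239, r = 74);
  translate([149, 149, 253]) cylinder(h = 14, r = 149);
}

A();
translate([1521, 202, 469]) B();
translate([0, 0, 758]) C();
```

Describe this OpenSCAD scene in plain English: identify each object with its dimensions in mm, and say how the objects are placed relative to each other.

A is a rectangular dining table. The top is 1521×629×31 mm with its upper surface at z = 758 mm. It stands on four 62×62 mm square legs, each inset 26 mm from the nearest pair of top edges, running from the floor to the underside of the top. Four apron rails, 62 mm thick and 84 mm tall, run between adjacent legs with their top edges flush with the underside of the top and their outer faces flush with the legs' outer faces.

B is an open-topped rectangular box: outside dimensions 372×225×289 mm, with a uniform wall and base thickness of 17 mm. The base is a full 372×225 slab on the floor; four walls sit on top of the base. The front and back walls (the −y and +y sides) span the full width; the two side walls fit between them.

C is a spool: two coaxial disc flanges of radius 149 mm and thickness 14 mm, joined by a core cylinder of radius 74 mm and height 239 mm. The lower flange rests on z = 0 and the three cylinders share a vertical axis.

The open box is beside the table with their tops flush at z = 758. The spool is on top of the table.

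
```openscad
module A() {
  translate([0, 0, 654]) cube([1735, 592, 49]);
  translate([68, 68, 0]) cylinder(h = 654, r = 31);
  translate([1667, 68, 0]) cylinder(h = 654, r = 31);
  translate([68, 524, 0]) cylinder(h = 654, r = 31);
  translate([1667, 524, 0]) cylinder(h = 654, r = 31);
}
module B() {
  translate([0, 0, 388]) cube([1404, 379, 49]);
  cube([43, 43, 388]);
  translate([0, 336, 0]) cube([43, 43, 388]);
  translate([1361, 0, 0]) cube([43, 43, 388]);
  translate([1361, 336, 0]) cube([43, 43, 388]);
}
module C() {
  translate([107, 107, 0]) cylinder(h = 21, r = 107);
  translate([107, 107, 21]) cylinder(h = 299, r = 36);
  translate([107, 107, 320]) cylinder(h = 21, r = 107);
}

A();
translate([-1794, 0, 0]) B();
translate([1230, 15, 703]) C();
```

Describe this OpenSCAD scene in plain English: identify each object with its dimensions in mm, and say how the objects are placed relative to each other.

A is a table: top 1735 mm (x) × 592 mm (y), 49 mm thick, upper face at z = 703 mm, on four round legs of 62 mm diameter, each leg's bounding box inset 37 mm from the nearest pair of top edges, running from z = 0 to the bottom of the top.

B is a bench: a 1404×379 mm seat slab, 49 mm thick, top at z = 437 mm, on four 43×43 mm square legs flush with the seat corners and standing on z = 0.

C is a spool: two coaxial disc flanges of radius 107 mm and thickness 21 mm, joined by a core cylinder of radius 36 mm and height 299 mm. The lower flange rests on z = 0 and the three cylinders share a vertical axis.

The bench is on the floor beside the table on its −x side. The spool is on top of the table.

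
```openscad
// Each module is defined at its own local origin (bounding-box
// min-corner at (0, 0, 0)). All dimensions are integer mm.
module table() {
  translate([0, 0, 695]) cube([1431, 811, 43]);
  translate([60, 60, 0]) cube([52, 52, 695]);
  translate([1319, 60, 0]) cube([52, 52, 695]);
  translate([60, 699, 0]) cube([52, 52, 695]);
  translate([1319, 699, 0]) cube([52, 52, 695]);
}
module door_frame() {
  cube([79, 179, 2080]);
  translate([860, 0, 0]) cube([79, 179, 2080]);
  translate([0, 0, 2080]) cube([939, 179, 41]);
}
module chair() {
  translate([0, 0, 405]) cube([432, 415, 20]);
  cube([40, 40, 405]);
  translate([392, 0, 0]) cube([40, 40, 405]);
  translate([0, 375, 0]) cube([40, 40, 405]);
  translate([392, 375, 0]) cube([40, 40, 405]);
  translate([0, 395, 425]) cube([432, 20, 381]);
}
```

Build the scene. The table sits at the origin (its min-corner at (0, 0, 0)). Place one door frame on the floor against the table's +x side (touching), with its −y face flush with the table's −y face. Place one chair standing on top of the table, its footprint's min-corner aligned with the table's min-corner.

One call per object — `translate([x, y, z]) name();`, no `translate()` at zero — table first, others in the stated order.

table();
translate([1431, 0, 0]) door_frame();
translate([0, 0, 738]) chair();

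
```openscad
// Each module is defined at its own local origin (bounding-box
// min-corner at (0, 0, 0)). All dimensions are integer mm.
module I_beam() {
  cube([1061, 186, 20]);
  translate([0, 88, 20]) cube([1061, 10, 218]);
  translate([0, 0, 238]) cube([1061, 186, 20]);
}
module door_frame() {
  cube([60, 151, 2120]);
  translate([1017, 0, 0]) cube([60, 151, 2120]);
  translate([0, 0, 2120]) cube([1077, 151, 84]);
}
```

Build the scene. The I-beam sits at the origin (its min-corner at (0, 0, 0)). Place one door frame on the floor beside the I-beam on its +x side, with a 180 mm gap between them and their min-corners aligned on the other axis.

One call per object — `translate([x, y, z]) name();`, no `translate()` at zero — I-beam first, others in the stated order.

I_beam();
translate([1241, 0, 0]) door_frame();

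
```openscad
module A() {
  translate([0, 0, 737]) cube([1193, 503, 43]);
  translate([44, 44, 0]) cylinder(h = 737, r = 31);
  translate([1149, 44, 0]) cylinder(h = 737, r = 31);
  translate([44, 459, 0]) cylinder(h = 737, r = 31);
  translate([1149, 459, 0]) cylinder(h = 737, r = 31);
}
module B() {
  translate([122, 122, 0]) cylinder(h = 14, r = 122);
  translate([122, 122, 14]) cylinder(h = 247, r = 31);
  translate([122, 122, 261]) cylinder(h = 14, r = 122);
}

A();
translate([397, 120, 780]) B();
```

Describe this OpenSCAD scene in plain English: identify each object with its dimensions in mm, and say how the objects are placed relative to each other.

A is a table with a 1193×503 mm rectangular top, 43 mm thick, top surface at z = 780 mm, supported by four round legs of 62 mm diameter, each leg's bounding box inset 13 mm from the nearest pair of top edges, running from the floor.

B is a spool: two coaxial disc flanges of radius 122 mm and thickness 14 mm, joined by a core cylinder of radius 31 mm and height 247 mm. The lower flange rests on z = 0 and the three cylinders share a vertical axis.

The spool is on top of the table.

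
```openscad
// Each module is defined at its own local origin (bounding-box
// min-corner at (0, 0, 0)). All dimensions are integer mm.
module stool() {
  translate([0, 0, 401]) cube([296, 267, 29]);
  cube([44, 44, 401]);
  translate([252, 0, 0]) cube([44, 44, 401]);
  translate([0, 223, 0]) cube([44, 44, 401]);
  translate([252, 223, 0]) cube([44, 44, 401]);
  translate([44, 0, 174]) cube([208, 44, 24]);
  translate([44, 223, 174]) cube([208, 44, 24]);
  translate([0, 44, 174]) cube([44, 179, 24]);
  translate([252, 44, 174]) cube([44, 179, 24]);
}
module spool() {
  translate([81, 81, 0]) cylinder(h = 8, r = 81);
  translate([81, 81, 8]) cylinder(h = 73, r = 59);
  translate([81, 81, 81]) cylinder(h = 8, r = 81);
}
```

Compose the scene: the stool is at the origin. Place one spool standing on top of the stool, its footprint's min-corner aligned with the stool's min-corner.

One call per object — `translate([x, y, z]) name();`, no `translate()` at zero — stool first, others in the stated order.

stool();
translate([0, 0, 430]) spool();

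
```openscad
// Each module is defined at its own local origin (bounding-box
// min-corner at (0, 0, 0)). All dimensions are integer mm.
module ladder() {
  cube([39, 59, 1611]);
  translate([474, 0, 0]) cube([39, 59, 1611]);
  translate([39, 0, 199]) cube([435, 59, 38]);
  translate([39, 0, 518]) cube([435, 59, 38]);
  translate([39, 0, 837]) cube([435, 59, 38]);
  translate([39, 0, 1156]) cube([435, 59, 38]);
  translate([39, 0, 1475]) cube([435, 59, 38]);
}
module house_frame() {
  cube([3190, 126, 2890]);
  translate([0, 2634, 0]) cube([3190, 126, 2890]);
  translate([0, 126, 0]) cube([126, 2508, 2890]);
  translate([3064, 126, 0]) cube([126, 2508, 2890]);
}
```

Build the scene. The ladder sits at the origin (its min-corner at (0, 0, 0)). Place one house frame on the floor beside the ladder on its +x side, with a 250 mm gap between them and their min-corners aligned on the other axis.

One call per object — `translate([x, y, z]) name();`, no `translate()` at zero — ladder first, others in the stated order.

ladder();
translate([763, 0, 0]) house_frame();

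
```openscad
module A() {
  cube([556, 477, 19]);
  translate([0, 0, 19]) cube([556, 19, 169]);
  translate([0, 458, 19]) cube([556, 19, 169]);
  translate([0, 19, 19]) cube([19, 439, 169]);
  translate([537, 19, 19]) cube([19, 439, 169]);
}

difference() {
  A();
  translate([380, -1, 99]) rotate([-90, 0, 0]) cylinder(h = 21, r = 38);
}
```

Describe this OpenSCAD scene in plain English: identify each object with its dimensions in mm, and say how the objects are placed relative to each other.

A is an open-topped rectangular box: outside dimensions 556×477×188 mm, with a uniform wall and base thickness of 19 mm. The base is a full 556×477 slab on the floor; four walls sit on top of the base. The front and back walls (the −y and +y sides) span the full width; the two side walls fit between them.

The open box has a circular hole of radius 38 mm through its front wall, centred at (x = 380, z = 99).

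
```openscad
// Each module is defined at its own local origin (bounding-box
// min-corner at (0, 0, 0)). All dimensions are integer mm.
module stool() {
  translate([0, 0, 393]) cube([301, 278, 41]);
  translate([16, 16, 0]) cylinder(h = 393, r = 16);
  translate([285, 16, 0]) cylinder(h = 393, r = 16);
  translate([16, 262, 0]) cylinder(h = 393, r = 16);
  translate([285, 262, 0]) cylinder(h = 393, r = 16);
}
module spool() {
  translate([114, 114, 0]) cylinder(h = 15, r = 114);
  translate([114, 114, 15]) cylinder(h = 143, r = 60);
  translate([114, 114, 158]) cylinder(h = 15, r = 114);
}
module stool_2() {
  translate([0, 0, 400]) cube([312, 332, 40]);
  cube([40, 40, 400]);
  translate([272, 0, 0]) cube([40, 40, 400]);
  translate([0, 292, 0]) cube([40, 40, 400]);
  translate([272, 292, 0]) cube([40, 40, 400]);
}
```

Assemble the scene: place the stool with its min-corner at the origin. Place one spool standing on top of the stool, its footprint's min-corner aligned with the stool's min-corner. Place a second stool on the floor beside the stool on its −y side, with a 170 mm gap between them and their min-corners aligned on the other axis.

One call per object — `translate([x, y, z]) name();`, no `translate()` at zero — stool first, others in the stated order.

stool();
translate([0, 0, 434]) spool();
translate([0, -502, 0]) stool_2();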